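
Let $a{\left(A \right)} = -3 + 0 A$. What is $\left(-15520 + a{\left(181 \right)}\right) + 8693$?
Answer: $-6830$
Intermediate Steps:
$a{\left(A \right)} = -3$ ($a{\left(A \right)} = -3 + 0 = -3$)
$\left(-15520 + a{\left(181 \right)}\right) + 8693 = \left(-15520 - 3\right) + 8693 = -15523 + 8693 = -6830$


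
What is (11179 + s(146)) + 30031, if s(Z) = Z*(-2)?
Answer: 40918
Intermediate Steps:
s(Z) = -2*Z
(11179 + s(146)) + 30031 = (11179 - 2*146) + 30031 = (11179 - 292) + 30031 = 10887 + 30031 = 40918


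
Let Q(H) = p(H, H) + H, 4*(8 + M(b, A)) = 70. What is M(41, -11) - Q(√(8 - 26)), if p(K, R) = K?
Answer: 19/2 - 6*I*√2 ≈ 9.5 - 8.4853*I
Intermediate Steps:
M(b, A) = 19/2 (M(b, A) = -8 + (¼)*70 = -8 + 35/2 = 19/2)
Q(H) = 2*H (Q(H) = H + H = 2*H)
M(41, -11) - Q(√(8 - 26)) = 19/2 - 2*√(8 - 26) = 19/2 - 2*√(-18) = 19/2 - 2*3*I*√2 = 19/2 - 6*I*√2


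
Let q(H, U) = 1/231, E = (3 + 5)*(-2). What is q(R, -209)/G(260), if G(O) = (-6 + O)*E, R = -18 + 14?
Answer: -1/938784 ≈ -1.0652e-6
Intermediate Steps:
R = -4
E = -16 (E = 8*(-2) = -16)
q(H, U) = 1/231
G(O) = 96 - 16*O (G(O) = (-6 + O)*(-16) = 96 - 16*O)
q(R, -209)/G(260) = 1/(231*(96 - 16*260)) = 1/(231*(96 - 4160)) = (1/231)/(-4064) = (1/231)*(-1/4064) = -1/938784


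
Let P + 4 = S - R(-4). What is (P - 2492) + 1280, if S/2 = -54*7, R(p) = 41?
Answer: -2013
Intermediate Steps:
S = -756 (S = 2*(-54*7) = 2*(-378) = -756)
P = -801 (P = -4 + (-756 - 1*41) = -4 + (-756 - 41) = -4 - 797 = -801)
(P - 2492) + 1280 = (-801 - 2492) + 1280 = -3293 + 1280 = -2013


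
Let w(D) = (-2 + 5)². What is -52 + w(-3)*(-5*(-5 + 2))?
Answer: 83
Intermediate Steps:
w(D) = 9 (w(D) = 3² = 9)
-52 + w(-3)*(-5*(-5 + 2)) = -52 + 9*(-5*(-5 + 2)) = -52 + 9*(-5*(-3)) = -52 + 9*15 = -52 + 135 = 83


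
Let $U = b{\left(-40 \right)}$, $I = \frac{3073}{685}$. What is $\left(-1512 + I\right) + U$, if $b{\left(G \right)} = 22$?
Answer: $- \frac{1017577}{685} \approx -1485.5$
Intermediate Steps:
$I = \frac{3073}{685}$ ($I = 3073 \cdot \frac{1}{685} = \frac{3073}{685} \approx 4.4861$)
$U = 22$
$\left(-1512 + I\right) + U = \left(-1512 + \frac{3073}{685}\right) + 22 = - \frac{1032647}{685} + 22 = - \frac{1017577}{685}$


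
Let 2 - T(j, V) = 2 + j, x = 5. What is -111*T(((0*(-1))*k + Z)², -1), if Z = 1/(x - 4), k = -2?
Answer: 111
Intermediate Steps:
Z = 1 (Z = 1/(5 - 4) = 1/1 = 1)
T(j, V) = -j (T(j, V) = 2 - (2 + j) = 2 + (-2 - j) = -j)
-111*T(((0*(-1))*k + Z)², -1) = -(-111)*((0*(-1))*(-2) + 1)² = -(-111)*(0*(-2) + 1)² = -(-111)*(0 + 1)² = -(-111)*1² = -(-111) = -111*(-1) = 111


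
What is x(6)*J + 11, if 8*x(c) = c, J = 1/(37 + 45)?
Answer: 3611/328 ≈ 11.009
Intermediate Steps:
J = 1/82 ≈ 0.012195
x(c) = c/8
x(6)*J + 11 = ((⅛)*6)*(1/82) + 11 = (¾)*(1/82) + 11 = 3/328 + 11 = 3611/328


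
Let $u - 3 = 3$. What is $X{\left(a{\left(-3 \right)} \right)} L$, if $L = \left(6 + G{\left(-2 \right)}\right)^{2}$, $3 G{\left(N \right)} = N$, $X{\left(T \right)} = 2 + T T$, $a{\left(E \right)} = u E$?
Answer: $\frac{83456}{9} \approx 9272.9$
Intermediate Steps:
$u = 6$ ($u = 3 + 3 = 6$)
$a{\left(E \right)} = 6 E$
$X{\left(T \right)} = 2 + T^{2}$
$G{\left(N \right)} = \frac{N}{3}$
$L = \frac{256}{9}$ ($L = \left(6 + \frac{1}{3} \left(-2\right)\right)^{2} = \left(6 - \frac{2}{3}\right)^{2} = \left(\frac{16}{3}\right)^{2} = \frac{256}{9} \approx 28.444$)
$X{\left(a{\left(-3 \right)} \right)} L = \left(2 + \left(6 \left(-3\right)\right)^{2}\right) \frac{256}{9} = \left(2 + \left(-18\right)^{2}\right) \frac{256}{9} = \left(2 + 324\right) \frac{256}{9} = 326 \cdot \frac{256}{9} = \frac{83456}{9}$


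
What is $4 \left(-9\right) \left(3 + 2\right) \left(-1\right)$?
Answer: $180$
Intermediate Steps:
$4 \left(-9\right) \left(3 + 2\right) \left(-1\right) = - 36 \cdot 5 \left(-1\right) = \left(-36\right) \left(-5\right) = 180$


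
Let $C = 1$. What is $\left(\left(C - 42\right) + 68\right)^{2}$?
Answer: $729$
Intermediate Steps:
$\left(\left(C - 42\right) + 68\right)^{2} = \left(\left(1 - 42\right) + 68\right)^{2} = \left(-41 + 68\right)^{2} = 27^{2} = 729$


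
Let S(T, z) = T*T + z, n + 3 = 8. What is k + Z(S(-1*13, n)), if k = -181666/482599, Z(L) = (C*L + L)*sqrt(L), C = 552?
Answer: -181666/482599 + 96222*sqrt(174) ≈ 1.2693e+6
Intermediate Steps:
n = 5 (n = -3 + 8 = 5)
S(T, z) = z + T**2 (S(T, z) = T**2 + z = z + T**2)
Z(L) = 553*L**(3/2) (Z(L) = (552*L + L)*sqrt(L) = (553*L)*sqrt(L) = 553*L**(3/2))
k = -181666/482599 (k = -181666*1/482599 = -181666/482599 ≈ -0.37643)
k + Z(S(-1*13, n)) = -181666/482599 + 553*(5 + (-1*13)**2)**(3/2) = -181666/482599 + 553*(5 + (-13)**2)**(3/2) = -181666/482599 + 553*(5 + 169)**(3/2) = -181666/482599 + 553*174**(3/2) = -181666/482599 + 553*(174*sqrt(174)) = -181666/482599 + 96222*sqrt(174)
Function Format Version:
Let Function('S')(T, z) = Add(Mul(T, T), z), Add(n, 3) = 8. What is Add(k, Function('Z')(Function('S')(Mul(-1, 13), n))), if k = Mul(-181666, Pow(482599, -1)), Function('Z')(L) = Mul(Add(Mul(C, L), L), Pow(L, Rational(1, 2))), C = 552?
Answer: Add(Rational(-181666, 482599), Mul(96222, Pow(174, Rational(1, 2)))) ≈ 1.2693e+6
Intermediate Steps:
n = 5 (n = Add(-3, 8) = 5)
Function('S')(T, z) = Add(z, Pow(T, 2)) (Function('S')(T, z) = Add(Pow(T, 2), z) = Add(z, Pow(T, 2)))
Function('Z')(L) = Mul(553, Pow(L, Rational(3, 2))) (Function('Z')(L) = Mul(Add(Mul(552, L), L), Pow(L, Rational(1, 2))) = Mul(Mul(553, L), Pow(L, Rational(1, 2))) = Mul(553, Pow(L, Rational(3, 2))))
k = Rational(-181666, 482599) (k = Mul(-181666, Rational(1, 482599)) = Rational(-181666, 482599) ≈ -0.37643)
Add(k, Function('Z')(Function('S')(Mul(-1, 13), n))) = Add(Rational(-181666, 482599), Mul(553, Pow(Add(5, Pow(Mul(-1, 13), 2)), Rational(3, 2)))) = Add(Rational(-181666, 482599), Mul(553, Pow(Add(5, Pow(-13, 2)), Rational(3, 2)))) = Add(Rational(-181666, 482599), Mul(553, Pow(Add(5, 169), Rational(3, 2)))) = Add(Rational(-181666, 482599), Mul(553, Pow(174, Rational(3, 2)))) = Add(Rational(-181666, 482599), Mul(553, Mul(174, Pow(174, Rational(1, 2))))) = Add(Rational(-181666, 482599), Mul(96222, Pow(174, Rational(1, 2))))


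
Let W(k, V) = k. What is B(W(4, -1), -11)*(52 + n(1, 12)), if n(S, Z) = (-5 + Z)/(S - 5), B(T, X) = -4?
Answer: -201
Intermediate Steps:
n(S, Z) = (-5 + Z)/(-5 + S)
B(W(4, -1), -11)*(52 + n(1, 12)) = -4*(52 + (-5 + 12)/(-5 + 1)) = -4*(52 + 7/(-4)) = -4*(52 - 1/4*7) = -4*(52 - 7/4) = -4*201/4 = -201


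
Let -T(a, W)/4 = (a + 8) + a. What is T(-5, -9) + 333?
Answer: 341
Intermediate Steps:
T(a, W) = -32 - 8*a (T(a, W) = -4*((a + 8) + a) = -4*((8 + a) + a) = -4*(8 + 2*a) = -32 - 8*a)
T(-5, -9) + 333 = (-32 - 8*(-5)) + 333 = (-32 + 40) + 333 = 8 + 333 = 341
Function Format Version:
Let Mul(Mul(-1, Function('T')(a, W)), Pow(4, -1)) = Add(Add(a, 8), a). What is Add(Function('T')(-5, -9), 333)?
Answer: 341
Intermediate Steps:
Function('T')(a, W) = Add(-32, Mul(-8, a)) (Function('T')(a, W) = Mul(-4, Add(Add(a, 8), a)) = Mul(-4, Add(Add(8, a), a)) = Mul(-4, Add(8, Mul(2, a))) = Add(-32, Mul(-8, a)))
Add(Function('T')(-5, -9), 333) = Add(Add(-32, Mul(-8, -5)), 333) = Add(Add(-32, 40), 333) = Add(8, 333) = 341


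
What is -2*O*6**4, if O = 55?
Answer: -142560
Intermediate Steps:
-2*O*6**4 = -2*55*6**4 = -110*1296 = -142560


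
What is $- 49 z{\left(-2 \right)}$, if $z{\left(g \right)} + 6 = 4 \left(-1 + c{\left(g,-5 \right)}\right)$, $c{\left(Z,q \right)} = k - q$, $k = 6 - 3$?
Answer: $-1078$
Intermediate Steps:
$k = 3$
$c{\left(Z,q \right)} = 3 - q$
$z{\left(g \right)} = 22$ ($z{\left(g \right)} = -6 + 4 \left(-1 + \left(3 - -5\right)\right) = -6 + 4 \left(-1 + \left(3 + 5\right)\right) = -6 + 4 \left(-1 + 8\right) = -6 + 4 \cdot 7 = -6 + 28 = 22$)
$- 49 z{\left(-2 \right)} = \left(-49\right) 22 = -1078$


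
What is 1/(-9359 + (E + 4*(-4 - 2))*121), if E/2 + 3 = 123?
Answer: 1/16777 ≈ 5.9605e-5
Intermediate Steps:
E = 240 (E = -6 + 2*123 = -6 + 246 = 240)
1/(-9359 + (E + 4*(-4 - 2))*121) = 1/(-9359 + (240 + 4*(-4 - 2))*121) = 1/(-9359 + (240 + 4*(-6))*121) = 1/(-9359 + (240 - 24)*121) = 1/(-9359 + 216*121) = 1/(-9359 + 26136) = 1/16777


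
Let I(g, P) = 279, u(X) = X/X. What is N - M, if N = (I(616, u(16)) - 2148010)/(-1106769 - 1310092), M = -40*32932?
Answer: 3183684805811/2416861 ≈ 1.3173e+6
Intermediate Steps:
u(X) = 1
M = -1317280
N = 2147731/2416861 (N = (279 - 2148010)/(-1106769 - 1310092) = -2147731/(-2416861) = -2147731*(-1/2416861) = 2147731/2416861 ≈ 0.88865)
N - M = 2147731/2416861 - 1*(-1317280) = 2147731/2416861 + 1317280 = 3183684805811/2416861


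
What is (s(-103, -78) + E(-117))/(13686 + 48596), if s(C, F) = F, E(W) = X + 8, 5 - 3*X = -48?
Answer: -157/186846 ≈ -0.00084026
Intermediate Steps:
X = 53/3 (X = 5/3 - ⅓*(-48) = 5/3 + 16 = 53/3 ≈ 17.667)
E(W) = 77/3 (E(W) = 53/3 + 8 = 77/3)
(s(-103, -78) + E(-117))/(13686 + 48596) = (-78 + 77/3)/(13686 + 48596) = -157/3/62282 = -157/3*1/62282 = -157/186846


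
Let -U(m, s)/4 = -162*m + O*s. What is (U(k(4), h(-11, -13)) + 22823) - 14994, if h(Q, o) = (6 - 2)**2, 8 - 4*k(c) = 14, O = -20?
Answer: 8137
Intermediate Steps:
k(c) = -3/2 (k(c) = 2 - 1/4*14 = 2 - 7/2 = -3/2)
h(Q, o) = 16 (h(Q, o) = 4**2 = 16)
U(m, s) = 80*s + 648*m (U(m, s) = -4*(-162*m - 20*s) = 80*s + 648*m)
(U(k(4), h(-11, -13)) + 22823) - 14994 = ((80*16 + 648*(-3/2)) + 22823) - 14994 = ((1280 - 972) + 22823) - 14994 = (308 + 22823) - 14994 = 23131 - 14994 = 8137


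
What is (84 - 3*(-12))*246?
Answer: 29520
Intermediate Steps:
(84 - 3*(-12))*246 = (84 + 36)*246 = 120*246 = 29520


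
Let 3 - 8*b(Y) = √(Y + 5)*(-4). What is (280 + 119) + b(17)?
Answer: 3195/8 + √22/2 ≈ 401.72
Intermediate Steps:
b(Y) = 3/8 + √(5 + Y)/2 (b(Y) = 3/8 - √(Y + 5)*(-4)/8 = 3/8 - √(5 + Y)*(-4)/8 = 3/8 - (-1)*√(5 + Y)/2 = 3/8 + √(5 + Y)/2)
(280 + 119) + b(17) = (280 + 119) + (3/8 + √(5 + 17)/2) = 399 + (3/8 + √22/2) = 3195/8 + √22/2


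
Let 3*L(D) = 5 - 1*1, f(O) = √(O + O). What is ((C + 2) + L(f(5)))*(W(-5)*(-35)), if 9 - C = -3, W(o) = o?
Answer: 8050/3 ≈ 2683.3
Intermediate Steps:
f(O) = √2*√O (f(O) = √(2*O) = √2*√O)
L(D) = 4/3 (L(D) = (5 - 1*1)/3 = (5 - 1)/3 = (⅓)*4 = 4/3)
C = 12 (C = 9 - 1*(-3) = 9 + 3 = 12)
((C + 2) + L(f(5)))*(W(-5)*(-35)) = ((12 + 2) + 4/3)*(-5*(-35)) = (14 + 4/3)*175 = (46/3)*175 = 8050/3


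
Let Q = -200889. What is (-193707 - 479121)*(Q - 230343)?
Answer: 290144964096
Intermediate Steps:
(-193707 - 479121)*(Q - 230343) = (-193707 - 479121)*(-200889 - 230343) = -672828*(-431232) = 290144964096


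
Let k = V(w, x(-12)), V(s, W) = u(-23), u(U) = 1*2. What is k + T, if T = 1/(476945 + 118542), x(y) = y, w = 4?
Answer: 1190975/595487 ≈ 2.0000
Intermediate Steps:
u(U) = 2
V(s, W) = 2
k = 2
T = 1/595487 ≈ 1.6793e-6
k + T = 2 + 1/595487 = 1190975/595487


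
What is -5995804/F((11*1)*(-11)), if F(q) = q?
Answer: 5995804/121 ≈ 49552.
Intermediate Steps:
-5995804/F((11*1)*(-11)) = -5995804/((11*1)*(-11)) = -5995804/(11*(-11)) = -5995804/(-121) = -5995804*(-1/121) = 5995804/121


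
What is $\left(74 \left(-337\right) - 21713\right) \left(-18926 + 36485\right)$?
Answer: $-819144909$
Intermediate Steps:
$\left(74 \left(-337\right) - 21713\right) \left(-18926 + 36485\right) = \left(-24938 - 21713\right) 17559 = \left(-46651\right) 17559 = -819144909$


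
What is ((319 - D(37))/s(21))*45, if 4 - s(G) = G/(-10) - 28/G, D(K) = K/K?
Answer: 429300/223 ≈ 1925.1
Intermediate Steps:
D(K) = 1
s(G) = 4 + 28/G + G/10 (s(G) = 4 - (G/(-10) - 28/G) = 4 - (G*(-⅒) - 28/G) = 4 - (-G/10 - 28/G) = 4 - (-28/G - G/10) = 4 + (28/G + G/10) = 4 + 28/G + G/10)
((319 - D(37))/s(21))*45 = ((319 - 1*1)/(4 + 28/21 + (⅒)*21))*45 = ((319 - 1)/(4 + 28*(1/21) + 21/10))*45 = (318/(4 + 4/3 + 21/10))*45 = (318/(223/30))*45 = (318*(30/223))*45 = (9540/223)*45 = 429300/223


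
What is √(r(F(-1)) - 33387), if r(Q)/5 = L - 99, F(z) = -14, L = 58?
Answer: 2*I*√8398 ≈ 183.28*I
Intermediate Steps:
r(Q) = -205 (r(Q) = 5*(58 - 99) = 5*(-41) = -205)
√(r(F(-1)) - 33387) = √(-205 - 33387) = √(-33592) = 2*I*√8398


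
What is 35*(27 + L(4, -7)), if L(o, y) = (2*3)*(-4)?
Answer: 105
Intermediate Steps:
L(o, y) = -24 (L(o, y) = 6*(-4) = -24)
35*(27 + L(4, -7)) = 35*(27 - 24) = 35*3 = 105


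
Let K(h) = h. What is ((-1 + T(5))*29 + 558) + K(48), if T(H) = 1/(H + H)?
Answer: 5799/10 ≈ 579.90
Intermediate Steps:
T(H) = 1/(2*H)
((-1 + T(5))*29 + 558) + K(48) = ((-1 + (½)/5)*29 + 558) + 48 = ((-1 + (½)*(⅕))*29 + 558) + 48 = ((-1 + ⅒)*29 + 558) + 48 = (-9/10*29 + 558) + 48 = (-261/10 + 558) + 48 = 5319/10 + 48 = 5799/10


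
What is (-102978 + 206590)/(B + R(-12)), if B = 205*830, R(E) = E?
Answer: 51806/85069 ≈ 0.60899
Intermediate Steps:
B = 170150
(-102978 + 206590)/(B + R(-12)) = (-102978 + 206590)/(170150 - 12) = 103612/170138 = 103612*(1/170138) = 51806/85069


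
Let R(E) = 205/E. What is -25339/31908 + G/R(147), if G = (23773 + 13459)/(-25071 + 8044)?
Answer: -263082468797/111375990780 ≈ -2.3621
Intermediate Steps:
G = -37232/17027 (G = 37232/(-17027) = 37232*(-1/17027) = -37232/17027 ≈ -2.1866)
-25339/31908 + G/R(147) = -25339/31908 - 37232/(17027*(205/147)) = -25339*1/31908 - 37232/(17027*(205*(1/147))) = -25339/31908 - 37232/(17027*205/147) = -25339/31908 - 37232/17027*147/205 = -25339/31908 - 5473104/3490535 = -263082468797/111375990780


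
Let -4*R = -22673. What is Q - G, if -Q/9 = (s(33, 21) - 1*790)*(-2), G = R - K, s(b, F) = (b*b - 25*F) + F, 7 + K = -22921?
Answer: -129145/4 ≈ -32286.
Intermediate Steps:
R = 22673/4 (R = -¼*(-22673) = 22673/4 ≈ 5668.3)
K = -22928 (K = -7 - 22921 = -22928)
s(b, F) = b² - 24*F (s(b, F) = (b² - 25*F) + F = b² - 24*F)
G = 114385/4 (G = 22673/4 - 1*(-22928) = 22673/4 + 22928 = 114385/4 ≈ 28596.)
Q = -3690 (Q = -9*((33² - 24*21) - 1*790)*(-2) = -9*((1089 - 504) - 790)*(-2) = -9*(585 - 790)*(-2) = -(-1845)*(-2) = -9*410 = -3690)
Q - G = -3690 - 1*114385/4 = -3690 - 114385/4 = -129145/4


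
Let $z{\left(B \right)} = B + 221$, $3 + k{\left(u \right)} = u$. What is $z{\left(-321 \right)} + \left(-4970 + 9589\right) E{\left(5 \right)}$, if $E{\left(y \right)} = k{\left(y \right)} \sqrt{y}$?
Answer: $-100 + 9238 \sqrt{5} \approx 20557.0$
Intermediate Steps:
$k{\left(u \right)} = -3 + u$
$z{\left(B \right)} = 221 + B$
$E{\left(y \right)} = \sqrt{y} \left(-3 + y\right)$ ($E{\left(y \right)} = \left(-3 + y\right) \sqrt{y} = \sqrt{y} \left(-3 + y\right)$)
$z{\left(-321 \right)} + \left(-4970 + 9589\right) E{\left(5 \right)} = \left(221 - 321\right) + \left(-4970 + 9589\right) \sqrt{5} \left(-3 + 5\right) = -100 + 4619 \sqrt{5} \cdot 2 = -100 + 4619 \cdot 2 \sqrt{5} = -100 + 9238 \sqrt{5}$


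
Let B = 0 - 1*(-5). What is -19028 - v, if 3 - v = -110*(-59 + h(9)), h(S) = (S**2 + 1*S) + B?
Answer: -22991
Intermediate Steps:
B = 5 (B = 0 + 5 = 5)
h(S) = 5 + S + S**2 (h(S) = (S**2 + 1*S) + 5 = (S**2 + S) + 5 = (S + S**2) + 5 = 5 + S + S**2)
v = 3963 (v = 3 - (-110)*(-59 + (5 + 9 + 9**2)) = 3 - (-110)*(-59 + (5 + 9 + 81)) = 3 - (-110)*(-59 + 95) = 3 - (-110)*36 = 3 - 1*(-3960) = 3 + 3960 = 3963)
-19028 - v = -19028 - 1*3963 = -19028 - 3963 = -22991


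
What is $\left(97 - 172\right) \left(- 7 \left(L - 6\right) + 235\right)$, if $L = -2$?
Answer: $-21825$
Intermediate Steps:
$\left(97 - 172\right) \left(- 7 \left(L - 6\right) + 235\right) = \left(97 - 172\right) \left(- 7 \left(-2 - 6\right) + 235\right) = - 75 \left(\left(-7\right) \left(-8\right) + 235\right) = - 75 \left(56 + 235\right) = \left(-75\right) 291 = -21825$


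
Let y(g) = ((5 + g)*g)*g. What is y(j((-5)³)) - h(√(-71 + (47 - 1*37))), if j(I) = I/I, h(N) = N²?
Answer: 67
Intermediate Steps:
j(I) = 1
y(g) = g²*(5 + g) (y(g) = (g*(5 + g))*g = g²*(5 + g))
y(j((-5)³)) - h(√(-71 + (47 - 1*37))) = 1²*(5 + 1) - (√(-71 + (47 - 1*37)))² = 1*6 - (√(-71 + (47 - 37)))² = 6 - (√(-71 + 10))² = 6 - (√(-61))² = 6 - (I*√61)² = 6 - 1*(-61) = 6 + 61 = 67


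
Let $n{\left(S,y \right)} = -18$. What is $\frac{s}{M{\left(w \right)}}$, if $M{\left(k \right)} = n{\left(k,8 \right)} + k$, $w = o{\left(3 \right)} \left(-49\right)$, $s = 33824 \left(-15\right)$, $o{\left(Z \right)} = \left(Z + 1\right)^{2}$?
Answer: $\frac{253680}{401} \approx 632.62$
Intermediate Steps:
$o{\left(Z \right)} = \left(1 + Z\right)^{2}$
$s = -507360$
$w = -784$ ($w = \left(1 + 3\right)^{2} \left(-49\right) = 4^{2} \left(-49\right) = 16 \left(-49\right) = -784$)
$M{\left(k \right)} = -18 + k$
$\frac{s}{M{\left(w \right)}} = - \frac{507360}{-18 - 784} = - \frac{507360}{-802} = \left(-507360\right) \left(- \frac{1}{802}\right) = \frac{253680}{401}$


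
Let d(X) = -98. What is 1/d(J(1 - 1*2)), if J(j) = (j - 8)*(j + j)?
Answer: -1/98 ≈ -0.010204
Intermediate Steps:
J(j) = 2*j*(-8 + j) (J(j) = (-8 + j)*(2*j) = 2*j*(-8 + j))
1/d(J(1 - 1*2)) = 1/(-98) = -1/98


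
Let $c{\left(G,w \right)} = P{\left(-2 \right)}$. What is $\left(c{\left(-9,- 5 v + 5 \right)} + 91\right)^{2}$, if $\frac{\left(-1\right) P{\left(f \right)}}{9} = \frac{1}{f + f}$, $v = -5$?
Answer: $\frac{139129}{16} \approx 8695.6$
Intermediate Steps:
$P{\left(f \right)} = - \frac{9}{2 f}$ ($P{\left(f \right)} = - \frac{9}{f + f} = - \frac{9}{2 f}$)
$c{\left(G,w \right)} = \frac{9}{4}$ ($c{\left(G,w \right)} = - \frac{9}{2 \left(-2\right)} = \left(- \frac{9}{2}\right) \left(- \frac{1}{2}\right) = \frac{9}{4}$)
$\left(c{\left(-9,- 5 v + 5 \right)} + 91\right)^{2} = \left(\frac{9}{4} + 91\right)^{2} = \left(\frac{373}{4}\right)^{2} = \frac{139129}{16}$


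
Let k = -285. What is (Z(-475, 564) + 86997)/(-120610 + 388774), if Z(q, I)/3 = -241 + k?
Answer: 9491/29796 ≈ 0.31853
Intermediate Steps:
Z(q, I) = -1578 (Z(q, I) = 3*(-241 - 285) = 3*(-526) = -1578)
(Z(-475, 564) + 86997)/(-120610 + 388774) = (-1578 + 86997)/(-120610 + 388774) = 85419/268164 = 85419*(1/268164) = 9491/29796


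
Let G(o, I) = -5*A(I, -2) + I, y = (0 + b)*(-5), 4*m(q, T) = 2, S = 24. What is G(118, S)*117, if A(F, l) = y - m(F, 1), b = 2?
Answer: 17901/2 ≈ 8950.5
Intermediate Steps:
m(q, T) = ½ (m(q, T) = (¼)*2 = ½)
y = -10 (y = (0 + 2)*(-5) = 2*(-5) = -10)
A(F, l) = -21/2 (A(F, l) = -10 - 1*½ = -10 - ½ = -21/2)
G(o, I) = 105/2 + I (G(o, I) = -5*(-21/2) + I = 105/2 + I)
G(118, S)*117 = (105/2 + 24)*117 = (153/2)*117 = 17901/2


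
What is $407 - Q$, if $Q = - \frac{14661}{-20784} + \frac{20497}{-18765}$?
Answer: $\frac{52961894101}{130003920} \approx 407.39$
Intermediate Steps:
$Q = - \frac{50298661}{130003920}$ ($Q = \left(-14661\right) \left(- \frac{1}{20784}\right) + 20497 \left(- \frac{1}{18765}\right) = \frac{4887}{6928} - \frac{20497}{18765} = - \frac{50298661}{130003920} \approx -0.3869$)
$407 - Q = 407 - - \frac{50298661}{130003920} = 407 + \frac{50298661}{130003920} = \frac{52961894101}{130003920}$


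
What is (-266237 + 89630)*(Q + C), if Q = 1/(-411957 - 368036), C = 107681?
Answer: -14833297205554824/779993 ≈ -1.9017e+10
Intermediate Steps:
Q = -1/779993 (Q = 1/(-779993) = -1/779993 ≈ -1.2821e-6)
(-266237 + 89630)*(Q + C) = (-266237 + 89630)*(-1/779993 + 107681) = -176607*83990426232/779993 = -14833297205554824/779993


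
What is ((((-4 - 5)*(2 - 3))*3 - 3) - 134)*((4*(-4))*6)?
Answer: 10560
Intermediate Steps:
((((-4 - 5)*(2 - 3))*3 - 3) - 134)*((4*(-4))*6) = ((-9*(-1)*3 - 3) - 134)*(-16*6) = ((9*3 - 3) - 134)*(-96) = ((27 - 3) - 134)*(-96) = (24 - 134)*(-96) = -110*(-96) = 10560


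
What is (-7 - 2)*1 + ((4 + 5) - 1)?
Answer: -1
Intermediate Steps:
(-7 - 2)*1 + ((4 + 5) - 1) = -9*1 + (9 - 1) = -9 + 8 = -1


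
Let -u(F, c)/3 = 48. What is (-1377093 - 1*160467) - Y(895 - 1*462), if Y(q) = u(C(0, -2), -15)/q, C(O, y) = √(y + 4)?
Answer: -665763336/433 ≈ -1.5376e+6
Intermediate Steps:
C(O, y) = √(4 + y)
u(F, c) = -144 (u(F, c) = -3*48 = -144)
Y(q) = -144/q
(-1377093 - 1*160467) - Y(895 - 1*462) = (-1377093 - 1*160467) - (-144)/(895 - 1*462) = (-1377093 - 160467) - (-144)/(895 - 462) = -1537560 - (-144)/433 = -1537560 - 1*(-144/433) = -1537560 + 144/433 = -665763336/433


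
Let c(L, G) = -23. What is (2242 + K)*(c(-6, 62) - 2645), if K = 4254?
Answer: -17331328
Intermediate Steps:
(2242 + K)*(c(-6, 62) - 2645) = (2242 + 4254)*(-23 - 2645) = 6496*(-2668) = -17331328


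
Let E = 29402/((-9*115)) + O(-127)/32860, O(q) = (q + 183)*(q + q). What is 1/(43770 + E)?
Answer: 1700505/74382060272 ≈ 2.2862e-5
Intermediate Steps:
O(q) = 2*q*(183 + q) (O(q) = (183 + q)*(2*q) = 2*q*(183 + q))
E = -49043578/1700505 (E = 29402/((-9*115)) + (2*(-127)*(183 - 127))/32860 = 29402/(-1035) + (2*(-127)*56)*(1/32860) = 29402*(-1/1035) - 14224*1/32860 = -29402/1035 - 3556/8215 = -49043578/1700505 ≈ -28.841)
1/(43770 + E) = 1/(43770 - 49043578/1700505) = 1/(74382060272/1700505) = 1700505/74382060272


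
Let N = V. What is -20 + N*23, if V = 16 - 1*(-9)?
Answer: 555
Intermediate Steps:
V = 25 (V = 16 + 9 = 25)
N = 25
-20 + N*23 = -20 + 25*23 = -20 + 575 = 555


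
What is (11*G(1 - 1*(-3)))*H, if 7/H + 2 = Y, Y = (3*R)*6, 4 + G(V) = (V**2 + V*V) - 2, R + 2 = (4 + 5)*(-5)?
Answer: -1001/424 ≈ -2.3608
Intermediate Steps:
R = -47 (R = -2 + (4 + 5)*(-5) = -2 + 9*(-5) = -2 - 45 = -47)
G(V) = -6 + 2*V**2 (G(V) = -4 + ((V**2 + V*V) - 2) = -4 + ((V**2 + V**2) - 2) = -4 + (2*V**2 - 2) = -4 + (-2 + 2*V**2) = -6 + 2*V**2)
Y = -846 (Y = (3*(-47))*6 = -141*6 = -846)
H = -7/848 (H = 7/(-2 - 846) = 7/(-848) = 7*(-1/848) = -7/848 ≈ -0.0082547)
(11*G(1 - 1*(-3)))*H = (11*(-6 + 2*(1 - 1*(-3))**2))*(-7/848) = (11*(-6 + 2*(1 + 3)**2))*(-7/848) = (11*(-6 + 2*4**2))*(-7/848) = (11*(-6 + 2*16))*(-7/848) = (11*(-6 + 32))*(-7/848) = (11*26)*(-7/848) = 286*(-7/848) = -1001/424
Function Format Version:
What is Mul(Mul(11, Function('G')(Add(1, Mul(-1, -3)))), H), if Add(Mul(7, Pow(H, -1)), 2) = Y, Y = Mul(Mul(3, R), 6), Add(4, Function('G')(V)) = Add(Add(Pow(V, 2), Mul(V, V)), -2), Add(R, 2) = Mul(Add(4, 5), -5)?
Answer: Rational(-1001, 424) ≈ -2.3608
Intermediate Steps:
R = -47 (R = Add(-2, Mul(Add(4, 5), -5)) = Add(-2, Mul(9, -5)) = Add(-2, -45) = -47)
Function('G')(V) = Add(-6, Mul(2, Pow(V, 2))) (Function('G')(V) = Add(-4, Add(Add(Pow(V, 2), Mul(V, V)), -2)) = Add(-4, Add(Add(Pow(V, 2), Pow(V, 2)), -2)) = Add(-4, Add(Mul(2, Pow(V, 2)), -2)) = Add(-4, Add(-2, Mul(2, Pow(V, 2)))) = Add(-6, Mul(2, Pow(V, 2))))
Y = -846 (Y = Mul(Mul(3, -47), 6) = Mul(-141, 6) = -846)
H = Rational(-7, 848) (H = Mul(7, Pow(Add(-2, -846), -1)) = Mul(7, Pow(-848, -1)) = Mul(7, Rational(-1, 848)) = Rational(-7, 848) ≈ -0.0082547)
Mul(Mul(11, Function('G')(Add(1, Mul(-1, -3)))), H) = Mul(Mul(11, Add(-6, Mul(2, Pow(Add(1, Mul(-1, -3)), 2)))), Rational(-7, 848)) = Mul(Mul(11, Add(-6, Mul(2, Pow(Add(1, 3), 2)))), Rational(-7, 848)) = Mul(Mul(11, Add(-6, Mul(2, Pow(4, 2)))), Rational(-7, 848)) = Mul(Mul(11, Add(-6, Mul(2, 16))), Rational(-7, 848)) = Mul(Mul(11, Add(-6, 32)), Rational(-7, 848)) = Mul(Mul(11, 26), Rational(-7, 848)) = Mul(286, Rational(-7, 848)) = Rational(-1001, 424)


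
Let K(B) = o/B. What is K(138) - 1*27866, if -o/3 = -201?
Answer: -1281635/46 ≈ -27862.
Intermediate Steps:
o = 603 (o = -3*(-201) = 603)
K(B) = 603/B
K(138) - 1*27866 = 603/138 - 1*27866 = 603*(1/138) - 27866 = 201/46 - 27866 = -1281635/46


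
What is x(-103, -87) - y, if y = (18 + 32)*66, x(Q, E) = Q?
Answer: -3403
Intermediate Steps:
y = 3300 (y = 50*66 = 3300)
x(-103, -87) - y = -103 - 1*3300 = -103 - 3300 = -3403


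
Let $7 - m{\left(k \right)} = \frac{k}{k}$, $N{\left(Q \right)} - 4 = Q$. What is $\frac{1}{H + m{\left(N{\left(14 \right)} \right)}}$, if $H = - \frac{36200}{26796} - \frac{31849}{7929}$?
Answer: $\frac{17705457}{11194775} \approx 1.5816$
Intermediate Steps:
$N{\left(Q \right)} = 4 + Q$
$m{\left(k \right)} = 6$ ($m{\left(k \right)} = 7 - \frac{k}{k} = 7 - 1 = 6$)
$H = - \frac{95037967}{17705457}$ ($H = \left(-36200\right) \frac{1}{26796} - \frac{31849}{7929} = - \frac{9050}{6699} - \frac{31849}{7929} = - \frac{95037967}{17705457} \approx -5.3677$)
$\frac{1}{H + m{\left(N{\left(14 \right)} \right)}} = \frac{1}{- \frac{95037967}{17705457} + 6} = \frac{1}{\frac{11194775}{17705457}} = \frac{17705457}{11194775}$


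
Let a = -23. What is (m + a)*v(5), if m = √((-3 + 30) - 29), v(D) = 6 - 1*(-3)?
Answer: -207 + 9*I*√2 ≈ -207.0 + 12.728*I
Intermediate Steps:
v(D) = 9 (v(D) = 6 + 3 = 9)
m = I*√2 (m = √(27 - 29) = √(-2) = I*√2 ≈ 1.4142*I)
(m + a)*v(5) = (I*√2 - 23)*9 = (-23 + I*√2)*9 = -207 + 9*I*√2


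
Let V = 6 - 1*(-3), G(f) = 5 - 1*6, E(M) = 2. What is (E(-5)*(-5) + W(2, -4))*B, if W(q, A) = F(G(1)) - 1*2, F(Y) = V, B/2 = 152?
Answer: -912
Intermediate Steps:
B = 304 (B = 2*152 = 304)
G(f) = -1 (G(f) = 5 - 6 = -1)
V = 9 (V = 6 + 3 = 9)
F(Y) = 9
W(q, A) = 7 (W(q, A) = 9 - 1*2 = 9 - 2 = 7)
(E(-5)*(-5) + W(2, -4))*B = (2*(-5) + 7)*304 = (-10 + 7)*304 = -3*304 = -912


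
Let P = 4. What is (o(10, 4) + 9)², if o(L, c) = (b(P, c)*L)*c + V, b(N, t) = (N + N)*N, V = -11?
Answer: 1633284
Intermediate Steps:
b(N, t) = 2*N² (b(N, t) = (2*N)*N = 2*N²)
o(L, c) = -11 + 32*L*c (o(L, c) = ((2*4²)*L)*c - 11 = ((2*16)*L)*c - 11 = (32*L)*c - 11 = 32*L*c - 11 = -11 + 32*L*c)
(o(10, 4) + 9)² = ((-11 + 32*10*4) + 9)² = ((-11 + 1280) + 9)² = (1269 + 9)² = 1278² = 1633284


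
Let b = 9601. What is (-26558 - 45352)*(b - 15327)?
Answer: 411756660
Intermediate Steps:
(-26558 - 45352)*(b - 15327) = (-26558 - 45352)*(9601 - 15327) = -71910*(-5726) = 411756660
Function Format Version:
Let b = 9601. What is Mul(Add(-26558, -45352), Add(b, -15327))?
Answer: 411756660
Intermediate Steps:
Mul(Add(-26558, -45352), Add(b, -15327)) = Mul(Add(-26558, -45352), Add(9601, -15327)) = Mul(-71910, -5726) = 411756660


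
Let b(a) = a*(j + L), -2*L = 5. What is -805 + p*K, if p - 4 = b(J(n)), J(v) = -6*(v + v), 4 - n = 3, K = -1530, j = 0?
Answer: -52825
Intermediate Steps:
L = -5/2 (L = -1/2*5 = -5/2 ≈ -2.5000)
n = 1 (n = 4 - 1*3 = 4 - 3 = 1)
J(v) = -12*v
b(a) = -5*a/2 (b(a) = a*(0 - 5/2) = a*(-5/2) = -5*a/2)
p = 34 (p = 4 - (-30) = 4 - 5/2*(-12) = 4 + 30 = 34)
-805 + p*K = -805 + 34*(-1530) = -805 - 52020 = -52825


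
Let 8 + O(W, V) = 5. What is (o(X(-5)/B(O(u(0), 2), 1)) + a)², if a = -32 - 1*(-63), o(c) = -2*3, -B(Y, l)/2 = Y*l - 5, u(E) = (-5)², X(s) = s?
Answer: 625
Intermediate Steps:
u(E) = 25
O(W, V) = -3 (O(W, V) = -8 + 5 = -3)
B(Y, l) = 10 - 2*Y*l (B(Y, l) = -2*(Y*l - 5) = -2*(-5 + Y*l) = 10 - 2*Y*l)
o(c) = -6
a = 31 (a = -32 + 63 = 31)
(o(X(-5)/B(O(u(0), 2), 1)) + a)² = (-6 + 31)² = 25² = 625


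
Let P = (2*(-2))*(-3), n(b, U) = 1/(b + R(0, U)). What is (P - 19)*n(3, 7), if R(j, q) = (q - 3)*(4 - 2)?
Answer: -7/11 ≈ -0.63636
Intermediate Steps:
R(j, q) = -6 + 2*q (R(j, q) = (-3 + q)*2 = -6 + 2*q)
n(b, U) = 1/(-6 + b + 2*U) (n(b, U) = 1/(b + (-6 + 2*U)) = 1/(-6 + b + 2*U))
P = 12 (P = -4*(-3) = 12)
(P - 19)*n(3, 7) = (12 - 19)/(-6 + 3 + 2*7) = -7/(-6 + 3 + 14) = -7/11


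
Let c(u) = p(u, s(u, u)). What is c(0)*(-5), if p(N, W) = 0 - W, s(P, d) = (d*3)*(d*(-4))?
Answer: 0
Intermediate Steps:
s(P, d) = -12*d**2 (s(P, d) = (3*d)*(-4*d) = -12*d**2)
p(N, W) = -W
c(u) = 12*u**2 (c(u) = -(-12)*u**2 = 12*u**2)
c(0)*(-5) = (12*0**2)*(-5) = (12*0)*(-5) = 0*(-5) = 0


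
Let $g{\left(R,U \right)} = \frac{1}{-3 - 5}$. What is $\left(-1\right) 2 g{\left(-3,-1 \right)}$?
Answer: $\frac{1}{4} \approx 0.25$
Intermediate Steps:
$g{\left(R,U \right)} = - \frac{1}{8}$ ($g{\left(R,U \right)} = \frac{1}{-8} = - \frac{1}{8}$)
$\left(-1\right) 2 g{\left(-3,-1 \right)} = \left(-1\right) 2 \left(- \frac{1}{8}\right) = \left(-2\right) \left(- \frac{1}{8}\right) = \frac{1}{4}$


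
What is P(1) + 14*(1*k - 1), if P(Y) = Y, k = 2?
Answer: 15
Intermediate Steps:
P(1) + 14*(1*k - 1) = 1 + 14*(1*2 - 1) = 1 + 14*(2 - 1) = 1 + 14*1 = 1 + 14 = 15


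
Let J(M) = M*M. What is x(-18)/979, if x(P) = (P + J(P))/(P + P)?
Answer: -17/1958 ≈ -0.0086823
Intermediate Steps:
J(M) = M²
x(P) = (P + P²)/(2*P) (x(P) = (P + P²)/(P + P) = (P + P²)/((2*P)) = (P + P²)*(1/(2*P)) = (P + P²)/(2*P))
x(-18)/979 = (½ + (½)*(-18))/979 = (½ - 9)*(1/979) = -17/2*1/979 = -17/1958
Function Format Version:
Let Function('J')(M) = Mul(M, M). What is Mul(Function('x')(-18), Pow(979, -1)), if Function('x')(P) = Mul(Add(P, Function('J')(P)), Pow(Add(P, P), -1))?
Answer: Rational(-17, 1958) ≈ -0.0086823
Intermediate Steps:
Function('J')(M) = Pow(M, 2)
Function('x')(P) = Mul(Rational(1, 2), Pow(P, -1), Add(P, Pow(P, 2))) (Function('x')(P) = Mul(Add(P, Pow(P, 2)), Pow(Add(P, P), -1)) = Mul(Add(P, Pow(P, 2)), Pow(Mul(2, P), -1)) = Mul(Add(P, Pow(P, 2)), Mul(Rational(1, 2), Pow(P, -1))) = Mul(Rational(1, 2), Pow(P, -1), Add(P, Pow(P, 2))))
Mul(Function('x')(-18), Pow(979, -1)) = Mul(Add(Rational(1, 2), Mul(Rational(1, 2), -18)), Pow(979, -1)) = Mul(Add(Rational(1, 2), -9), Rational(1, 979)) = Mul(Rational(-17, 2), Rational(1, 979)) = Rational(-17, 1958)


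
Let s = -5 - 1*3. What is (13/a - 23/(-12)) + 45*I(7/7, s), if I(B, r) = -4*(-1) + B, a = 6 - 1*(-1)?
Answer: 19217/84 ≈ 228.77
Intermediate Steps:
a = 7 (a = 6 + 1 = 7)
s = -8 (s = -5 - 3 = -8)
I(B, r) = 4 + B
(13/a - 23/(-12)) + 45*I(7/7, s) = (13/7 - 23/(-12)) + 45*(4 + 7/7) = (13*(⅐) - 23*(-1/12)) + 45*(4 + 7*(⅐)) = (13/7 + 23/12) + 45*(4 + 1) = 317/84 + 45*5 = 317/84 + 225 = 19217/84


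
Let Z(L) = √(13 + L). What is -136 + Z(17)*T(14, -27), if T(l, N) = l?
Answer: -136 + 14*√30 ≈ -59.319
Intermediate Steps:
-136 + Z(17)*T(14, -27) = -136 + √(13 + 17)*14 = -136 + √30*14 = -136 + 14*√30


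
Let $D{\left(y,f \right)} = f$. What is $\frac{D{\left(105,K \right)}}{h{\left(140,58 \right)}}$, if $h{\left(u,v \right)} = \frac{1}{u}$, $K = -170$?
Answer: $-23800$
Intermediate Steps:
$\frac{D{\left(105,K \right)}}{h{\left(140,58 \right)}} = - \frac{170}{\frac{1}{140}} = - 170 \frac{1}{\frac{1}{140}} = \left(-170\right) 140 = -23800$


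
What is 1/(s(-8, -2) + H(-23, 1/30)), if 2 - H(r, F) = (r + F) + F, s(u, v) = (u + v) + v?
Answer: 15/194 ≈ 0.077320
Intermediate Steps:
s(u, v) = u + 2*v
H(r, F) = 2 - r - 2*F (H(r, F) = 2 - ((r + F) + F) = 2 - ((F + r) + F) = 2 - (r + 2*F) = 2 + (-r - 2*F) = 2 - r - 2*F)
1/(s(-8, -2) + H(-23, 1/30)) = 1/((-8 + 2*(-2)) + (2 - 1*(-23) - 2/30)) = 1/((-8 - 4) + (2 + 23 - 2*1/30)) = 1/(-12 + (2 + 23 - 1/15)) = 1/(-12 + 374/15) = 1/(194/15) = 15/194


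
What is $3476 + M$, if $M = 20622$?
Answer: $24098$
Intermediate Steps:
$3476 + M = 3476 + 20622 = 24098$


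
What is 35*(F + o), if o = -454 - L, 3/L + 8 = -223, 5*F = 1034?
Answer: -95167/11 ≈ -8651.5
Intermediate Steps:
F = 1034/5 (F = (1/5)*1034 = 1034/5 ≈ 206.80)
L = -1/77 (L = 3/(-8 - 223) = 3/(-231) = 3*(-1/231) = -1/77 ≈ -0.012987)
o = -34957/77 (o = -454 - 1*(-1/77) = -454 + 1/77 = -34957/77 ≈ -453.99)
35*(F + o) = 35*(1034/5 - 34957/77) = 35*(-95167/385) = -95167/11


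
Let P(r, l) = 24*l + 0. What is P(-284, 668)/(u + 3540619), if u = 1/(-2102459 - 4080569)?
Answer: 33042101632/7297248804777 ≈ 0.0045280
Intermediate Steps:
P(r, l) = 24*l
u = -1/6183028 (u = 1/(-6183028) = -1/6183028 ≈ -1.6173e-7)
P(-284, 668)/(u + 3540619) = (24*668)/(-1/6183028 + 3540619) = 16032/(21891746414331/6183028) = 16032*(6183028/21891746414331) = 33042101632/7297248804777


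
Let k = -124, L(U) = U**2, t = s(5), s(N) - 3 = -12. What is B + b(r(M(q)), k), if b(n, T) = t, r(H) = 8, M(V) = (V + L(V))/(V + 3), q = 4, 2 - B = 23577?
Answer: -23584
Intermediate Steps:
s(N) = -9 (s(N) = 3 - 12 = -9)
t = -9
B = -23575 (B = 2 - 1*23577 = 2 - 23577 = -23575)
M(V) = (V + V**2)/(3 + V) (M(V) = (V + V**2)/(V + 3) = (V + V**2)/(3 + V))
b(n, T) = -9
B + b(r(M(q)), k) = -23575 - 9 = -23584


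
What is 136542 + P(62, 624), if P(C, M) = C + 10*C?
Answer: 137224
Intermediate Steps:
P(C, M) = 11*C
136542 + P(62, 624) = 136542 + 11*62 = 136542 + 682 = 137224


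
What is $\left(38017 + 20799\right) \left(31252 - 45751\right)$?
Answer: $-852773184$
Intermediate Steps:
$\left(38017 + 20799\right) \left(31252 - 45751\right) = 58816 \left(-14499\right) = -852773184$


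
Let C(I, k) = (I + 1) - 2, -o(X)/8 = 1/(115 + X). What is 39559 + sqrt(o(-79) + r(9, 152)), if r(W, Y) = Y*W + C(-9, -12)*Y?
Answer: 39559 + I*sqrt(1370)/3 ≈ 39559.0 + 12.338*I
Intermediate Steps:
o(X) = -8/(115 + X)
C(I, k) = -1 + I (C(I, k) = (1 + I) - 2 = -1 + I)
r(W, Y) = -10*Y + W*Y (r(W, Y) = Y*W + (-1 - 9)*Y = W*Y - 10*Y = -10*Y + W*Y)
39559 + sqrt(o(-79) + r(9, 152)) = 39559 + sqrt(-8/(115 - 79) + 152*(-10 + 9)) = 39559 + sqrt(-8/36 + 152*(-1)) = 39559 + sqrt(-8*1/36 - 152) = 39559 + sqrt(-2/9 - 152) = 39559 + sqrt(-1370/9) = 39559 + I*sqrt(1370)/3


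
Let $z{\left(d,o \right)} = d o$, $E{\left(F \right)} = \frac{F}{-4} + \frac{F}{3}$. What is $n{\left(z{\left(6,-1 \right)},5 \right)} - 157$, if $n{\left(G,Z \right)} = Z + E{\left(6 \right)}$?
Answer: $- \frac{303}{2} \approx -151.5$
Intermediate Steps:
$E{\left(F \right)} = \frac{F}{12}$ ($E{\left(F \right)} = F \left(- \frac{1}{4}\right) + F \frac{1}{3} = - \frac{F}{4} + \frac{F}{3} = \frac{F}{12}$)
$n{\left(G,Z \right)} = \frac{1}{2} + Z$ ($n{\left(G,Z \right)} = Z + \frac{1}{12} \cdot 6 = Z + \frac{1}{2} = \frac{1}{2} + Z$)
$n{\left(z{\left(6,-1 \right)},5 \right)} - 157 = \left(\frac{1}{2} + 5\right) - 157 = \frac{11}{2} - 157 = - \frac{303}{2}$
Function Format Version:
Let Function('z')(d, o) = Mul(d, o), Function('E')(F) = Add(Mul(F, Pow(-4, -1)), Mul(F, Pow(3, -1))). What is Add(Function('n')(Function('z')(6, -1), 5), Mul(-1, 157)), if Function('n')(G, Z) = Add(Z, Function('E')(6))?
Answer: Rational(-303, 2) ≈ -151.50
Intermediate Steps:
Function('E')(F) = Mul(Rational(1, 12), F) (Function('E')(F) = Add(Mul(F, Rational(-1, 4)), Mul(F, Rational(1, 3))) = Add(Mul(Rational(-1, 4), F), Mul(Rational(1, 3), F)) = Mul(Rational(1, 12), F))
Function('n')(G, Z) = Add(Rational(1, 2), Z) (Function('n')(G, Z) = Add(Z, Mul(Rational(1, 12), 6)) = Add(Z, Rational(1, 2)) = Add(Rational(1, 2), Z))
Add(Function('n')(Function('z')(6, -1), 5), Mul(-1, 157)) = Add(Add(Rational(1, 2), 5), Mul(-1, 157)) = Add(Rational(11, 2), -157) = Rational(-303, 2)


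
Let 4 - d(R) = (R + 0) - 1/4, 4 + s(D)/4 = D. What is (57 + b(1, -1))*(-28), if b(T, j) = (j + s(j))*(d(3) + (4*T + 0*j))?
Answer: 1491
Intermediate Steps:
s(D) = -16 + 4*D
d(R) = 17/4 - R (d(R) = 4 - ((R + 0) - 1/4) = 4 - (R - 1*¼) = 4 - (R - ¼) = 4 - (-¼ + R) = 4 + (¼ - R) = 17/4 - R)
b(T, j) = (-16 + 5*j)*(5/4 + 4*T) (b(T, j) = (j + (-16 + 4*j))*((17/4 - 1*3) + (4*T + 0*j)) = (-16 + 5*j)*((17/4 - 3) + (4*T + 0)) = (-16 + 5*j)*(5/4 + 4*T))
(57 + b(1, -1))*(-28) = (57 + (-20 - 64*1 + (25/4)*(-1) + 20*1*(-1)))*(-28) = (57 + (-20 - 64 - 25/4 - 20))*(-28) = (57 - 441/4)*(-28) = -213/4*(-28) = 1491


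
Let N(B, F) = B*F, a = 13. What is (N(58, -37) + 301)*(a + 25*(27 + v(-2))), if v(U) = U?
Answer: -1177110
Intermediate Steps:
(N(58, -37) + 301)*(a + 25*(27 + v(-2))) = (58*(-37) + 301)*(13 + 25*(27 - 2)) = (-2146 + 301)*(13 + 25*25) = -1845*(13 + 625) = -1845*638 = -1177110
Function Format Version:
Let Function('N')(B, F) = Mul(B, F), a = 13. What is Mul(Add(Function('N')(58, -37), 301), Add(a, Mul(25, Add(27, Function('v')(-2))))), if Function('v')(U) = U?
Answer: -1177110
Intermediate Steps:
Mul(Add(Function('N')(58, -37), 301), Add(a, Mul(25, Add(27, Function('v')(-2))))) = Mul(Add(Mul(58, -37), 301), Add(13, Mul(25, Add(27, -2)))) = Mul(Add(-2146, 301), Add(13, Mul(25, 25))) = Mul(-1845, Add(13, 625)) = Mul(-1845, 638) = -1177110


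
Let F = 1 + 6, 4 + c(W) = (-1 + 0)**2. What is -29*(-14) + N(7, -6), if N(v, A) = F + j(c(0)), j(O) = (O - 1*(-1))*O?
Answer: 419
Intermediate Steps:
c(W) = -3 (c(W) = -4 + (-1 + 0)**2 = -4 + (-1)**2 = -4 + 1 = -3)
j(O) = O*(1 + O) (j(O) = (O + 1)*O = (1 + O)*O = O*(1 + O))
F = 7
N(v, A) = 13 (N(v, A) = 7 - 3*(1 - 3) = 7 - 3*(-2) = 7 + 6 = 13)
-29*(-14) + N(7, -6) = -29*(-14) + 13 = 406 + 13 = 419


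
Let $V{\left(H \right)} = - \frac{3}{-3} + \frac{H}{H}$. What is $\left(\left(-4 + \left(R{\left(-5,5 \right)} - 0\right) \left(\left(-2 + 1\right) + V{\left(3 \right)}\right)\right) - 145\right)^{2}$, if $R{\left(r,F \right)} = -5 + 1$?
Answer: $23409$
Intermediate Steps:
$R{\left(r,F \right)} = -4$
$V{\left(H \right)} = 2$ ($V{\left(H \right)} = \left(-3\right) \left(- \frac{1}{3}\right) + 1 = 1 + 1 = 2$)
$\left(\left(-4 + \left(R{\left(-5,5 \right)} - 0\right) \left(\left(-2 + 1\right) + V{\left(3 \right)}\right)\right) - 145\right)^{2} = \left(\left(-4 + \left(-4 - 0\right) \left(\left(-2 + 1\right) + 2\right)\right) - 145\right)^{2} = \left(\left(-4 + \left(-4 + 0\right) \left(-1 + 2\right)\right) - 145\right)^{2} = \left(\left(-4 - 4\right) - 145\right)^{2} = \left(-8 - 145\right)^{2} = \left(-153\right)^{2} = 23409$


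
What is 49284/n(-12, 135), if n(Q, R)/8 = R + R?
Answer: 1369/60 ≈ 22.817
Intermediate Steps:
n(Q, R) = 16*R (n(Q, R) = 8*(R + R) = 8*(2*R) = 16*R)
49284/n(-12, 135) = 49284/((16*135)) = 49284/2160 = 49284*(1/2160) = 1369/60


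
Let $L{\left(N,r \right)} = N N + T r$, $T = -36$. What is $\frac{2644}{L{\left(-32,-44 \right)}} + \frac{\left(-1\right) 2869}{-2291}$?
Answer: $\frac{3384939}{1493732} \approx 2.2661$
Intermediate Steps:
$L{\left(N,r \right)} = N^{2} - 36 r$ ($L{\left(N,r \right)} = N N - 36 r = N^{2} - 36 r$)
$\frac{2644}{L{\left(-32,-44 \right)}} + \frac{\left(-1\right) 2869}{-2291} = \frac{2644}{\left(-32\right)^{2} - -1584} + \frac{\left(-1\right) 2869}{-2291} = \frac{2644}{1024 + 1584} - - \frac{2869}{2291} = \frac{2644}{2608} + \frac{2869}{2291} = 2644 \cdot \frac{1}{2608} + \frac{2869}{2291} = \frac{661}{652} + \frac{2869}{2291} = \frac{3384939}{1493732}$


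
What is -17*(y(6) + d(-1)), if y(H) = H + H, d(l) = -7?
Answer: -85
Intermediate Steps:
y(H) = 2*H
-17*(y(6) + d(-1)) = -17*(2*6 - 7) = -17*(12 - 7) = -17*5 = -85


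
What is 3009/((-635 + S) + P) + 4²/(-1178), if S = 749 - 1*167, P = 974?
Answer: 588311/180823 ≈ 3.2535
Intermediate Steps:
S = 582 (S = 749 - 167 = 582)
3009/((-635 + S) + P) + 4²/(-1178) = 3009/((-635 + 582) + 974) + 4²/(-1178) = 3009/(-53 + 974) + 16*(-1/1178) = 3009/921 - 8/589 = 3009*(1/921) - 8/589 = 1003/307 - 8/589 = 588311/180823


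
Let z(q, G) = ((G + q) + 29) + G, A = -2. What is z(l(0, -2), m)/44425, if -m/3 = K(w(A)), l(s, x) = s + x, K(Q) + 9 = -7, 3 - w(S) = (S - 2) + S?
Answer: 123/44425 ≈ 0.0027687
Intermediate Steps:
w(S) = 5 - 2*S (w(S) = 3 - ((S - 2) + S) = 3 - ((-2 + S) + S) = 3 - (-2 + 2*S) = 3 + (2 - 2*S) = 5 - 2*S)
K(Q) = -16 (K(Q) = -9 - 7 = -16)
m = 48 (m = -3*(-16) = 48)
z(q, G) = 29 + q + 2*G (z(q, G) = (29 + G + q) + G = 29 + q + 2*G)
z(l(0, -2), m)/44425 = (29 + (0 - 2) + 2*48)/44425 = (29 - 2 + 96)*(1/44425) = 123*(1/44425) = 123/44425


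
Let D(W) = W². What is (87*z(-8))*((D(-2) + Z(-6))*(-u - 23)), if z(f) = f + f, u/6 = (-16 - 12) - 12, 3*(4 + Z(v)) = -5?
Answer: 503440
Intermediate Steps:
Z(v) = -17/3 (Z(v) = -4 + (⅓)*(-5) = -4 - 5/3 = -17/3)
u = -240 (u = 6*((-16 - 12) - 12) = 6*(-28 - 12) = 6*(-40) = -240)
z(f) = 2*f
(87*z(-8))*((D(-2) + Z(-6))*(-u - 23)) = (87*(2*(-8)))*(((-2)² - 17/3)*(-1*(-240) - 23)) = (87*(-16))*((4 - 17/3)*(240 - 23)) = -(-2320)*217 = -1392*(-1085/3) = 503440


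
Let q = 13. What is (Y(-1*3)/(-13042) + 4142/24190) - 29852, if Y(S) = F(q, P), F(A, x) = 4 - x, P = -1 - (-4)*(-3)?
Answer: -4708916933113/157742990 ≈ -29852.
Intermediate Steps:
P = -13 (P = -1 - 2*6 = -1 - 12 = -13)
Y(S) = 17 (Y(S) = 4 - 1*(-13) = 4 + 13 = 17)
(Y(-1*3)/(-13042) + 4142/24190) - 29852 = (17/(-13042) + 4142/24190) - 29852 = (17*(-1/13042) + 4142*(1/24190)) - 29852 = (-17/13042 + 2071/12095) - 29852 = 26804367/157742990 - 29852 = -4708916933113/157742990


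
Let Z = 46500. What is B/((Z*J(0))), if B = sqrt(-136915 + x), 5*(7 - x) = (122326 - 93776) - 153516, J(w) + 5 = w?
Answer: -I*sqrt(2797870)/1162500 ≈ -0.0014389*I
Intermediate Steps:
J(w) = -5 + w
x = 125001/5 (x = 7 - ((122326 - 93776) - 153516)/5 = 7 - (28550 - 153516)/5 = 7 - 1/5*(-124966) = 7 + 124966/5 = 125001/5 ≈ 25000.)
B = I*sqrt(2797870)/5 (B = sqrt(-136915 + 125001/5) = sqrt(-559574/5) = I*sqrt(2797870)/5 ≈ 334.54*I)
B/((Z*J(0))) = (I*sqrt(2797870)/5)/((46500*(-5 + 0))) = (I*sqrt(2797870)/5)/((46500*(-5))) = (I*sqrt(2797870)/5)/(-232500) = (I*sqrt(2797870)/5)*(-1/232500) = -I*sqrt(2797870)/1162500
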